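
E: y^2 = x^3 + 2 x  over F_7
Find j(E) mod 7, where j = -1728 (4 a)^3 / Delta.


Delta = -16(4 a^3 + 27 b^2) mod 7 = 6
-1728 * (4 a)^3 = -1728 * (4*2)^3 mod 7 = 1
j = 1 * 6^(-1) mod 7 = 6

j = 6 (mod 7)


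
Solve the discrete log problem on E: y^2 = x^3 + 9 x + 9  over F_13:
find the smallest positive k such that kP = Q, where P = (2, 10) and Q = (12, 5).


Enumerate multiples of P until we hit Q = (12, 5):
  1P = (2, 10)
  2P = (5, 7)
  3P = (7, 8)
  4P = (0, 10)
  5P = (11, 3)
  6P = (12, 5)
Match found at i = 6.

k = 6


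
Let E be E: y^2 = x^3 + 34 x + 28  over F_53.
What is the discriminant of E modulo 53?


4 a^3 + 27 b^2 = 4*34^3 + 27*28^2 = 157216 + 21168 = 178384
Delta = -16 * (178384) = -2854144
Delta mod 53 = 12

Delta = 12 (mod 53)


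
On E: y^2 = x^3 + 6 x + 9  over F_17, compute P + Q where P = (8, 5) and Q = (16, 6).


P != Q, so use the chord formula.
s = (y2 - y1) / (x2 - x1) = (1) / (8) mod 17 = 15
x3 = s^2 - x1 - x2 mod 17 = 15^2 - 8 - 16 = 14
y3 = s (x1 - x3) - y1 mod 17 = 15 * (8 - 14) - 5 = 7

P + Q = (14, 7)


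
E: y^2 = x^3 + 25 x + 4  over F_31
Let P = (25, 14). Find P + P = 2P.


Doubling: s = (3 x1^2 + a) / (2 y1)
s = (3*25^2 + 25) / (2*14) mod 31 = 28
x3 = s^2 - 2 x1 mod 31 = 28^2 - 2*25 = 21
y3 = s (x1 - x3) - y1 mod 31 = 28 * (25 - 21) - 14 = 5

2P = (21, 5)


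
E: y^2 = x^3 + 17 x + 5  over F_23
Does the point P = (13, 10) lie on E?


Check whether y^2 = x^3 + 17 x + 5 (mod 23) for (x, y) = (13, 10).
LHS: y^2 = 10^2 mod 23 = 8
RHS: x^3 + 17 x + 5 = 13^3 + 17*13 + 5 mod 23 = 8
LHS = RHS

Yes, on the curve


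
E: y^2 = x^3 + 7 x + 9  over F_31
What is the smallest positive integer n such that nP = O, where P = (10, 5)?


Compute successive multiples of P until we hit O:
  1P = (10, 5)
  2P = (30, 1)
  3P = (27, 17)
  4P = (27, 14)
  5P = (30, 30)
  6P = (10, 26)
  7P = O

ord(P) = 7


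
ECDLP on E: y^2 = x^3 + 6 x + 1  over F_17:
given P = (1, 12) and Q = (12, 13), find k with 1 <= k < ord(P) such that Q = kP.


Enumerate multiples of P until we hit Q = (12, 13):
  1P = (1, 12)
  2P = (0, 16)
  3P = (15, 10)
  4P = (9, 11)
  5P = (11, 2)
  6P = (6, 10)
  7P = (2, 2)
  8P = (12, 13)
Match found at i = 8.

k = 8


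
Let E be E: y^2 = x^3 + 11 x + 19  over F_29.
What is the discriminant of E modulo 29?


4 a^3 + 27 b^2 = 4*11^3 + 27*19^2 = 5324 + 9747 = 15071
Delta = -16 * (15071) = -241136
Delta mod 29 = 28

Delta = 28 (mod 29)


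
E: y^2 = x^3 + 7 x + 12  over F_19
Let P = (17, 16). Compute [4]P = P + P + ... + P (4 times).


k = 4 = 100_2 (binary, LSB first: 001)
Double-and-add from P = (17, 16):
  bit 0 = 0: acc unchanged = O
  bit 1 = 0: acc unchanged = O
  bit 2 = 1: acc = O + (9, 5) = (9, 5)

4P = (9, 5)


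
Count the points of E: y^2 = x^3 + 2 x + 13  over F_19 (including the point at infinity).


For each x in F_19, count y with y^2 = x^3 + 2 x + 13 mod 19:
  x = 1: RHS = 16, y in [4, 15]  -> 2 point(s)
  x = 2: RHS = 6, y in [5, 14]  -> 2 point(s)
  x = 4: RHS = 9, y in [3, 16]  -> 2 point(s)
  x = 7: RHS = 9, y in [3, 16]  -> 2 point(s)
  x = 8: RHS = 9, y in [3, 16]  -> 2 point(s)
  x = 9: RHS = 0, y in [0]  -> 1 point(s)
  x = 10: RHS = 7, y in [8, 11]  -> 2 point(s)
  x = 11: RHS = 17, y in [6, 13]  -> 2 point(s)
  x = 12: RHS = 17, y in [6, 13]  -> 2 point(s)
  x = 14: RHS = 11, y in [7, 12]  -> 2 point(s)
  x = 15: RHS = 17, y in [6, 13]  -> 2 point(s)
  x = 17: RHS = 1, y in [1, 18]  -> 2 point(s)
Affine points: 23. Add the point at infinity: total = 24.

#E(F_19) = 24


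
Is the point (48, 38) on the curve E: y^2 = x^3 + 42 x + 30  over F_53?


Check whether y^2 = x^3 + 42 x + 30 (mod 53) for (x, y) = (48, 38).
LHS: y^2 = 38^2 mod 53 = 13
RHS: x^3 + 42 x + 30 = 48^3 + 42*48 + 30 mod 53 = 13
LHS = RHS

Yes, on the curve


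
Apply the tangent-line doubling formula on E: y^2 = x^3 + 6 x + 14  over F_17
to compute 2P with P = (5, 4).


Doubling: s = (3 x1^2 + a) / (2 y1)
s = (3*5^2 + 6) / (2*4) mod 17 = 8
x3 = s^2 - 2 x1 mod 17 = 8^2 - 2*5 = 3
y3 = s (x1 - x3) - y1 mod 17 = 8 * (5 - 3) - 4 = 12

2P = (3, 12)


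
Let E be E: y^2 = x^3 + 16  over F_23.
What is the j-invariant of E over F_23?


Delta = -16(4 a^3 + 27 b^2) mod 23 = 15
-1728 * (4 a)^3 = -1728 * (4*0)^3 mod 23 = 0
j = 0 * 15^(-1) mod 23 = 0

j = 0 (mod 23)


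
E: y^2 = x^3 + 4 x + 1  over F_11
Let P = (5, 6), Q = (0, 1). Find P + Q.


P != Q, so use the chord formula.
s = (y2 - y1) / (x2 - x1) = (6) / (6) mod 11 = 1
x3 = s^2 - x1 - x2 mod 11 = 1^2 - 5 - 0 = 7
y3 = s (x1 - x3) - y1 mod 11 = 1 * (5 - 7) - 6 = 3

P + Q = (7, 3)


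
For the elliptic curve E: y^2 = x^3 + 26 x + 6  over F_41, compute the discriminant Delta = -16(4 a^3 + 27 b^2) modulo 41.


4 a^3 + 27 b^2 = 4*26^3 + 27*6^2 = 70304 + 972 = 71276
Delta = -16 * (71276) = -1140416
Delta mod 41 = 40

Delta = 40 (mod 41)


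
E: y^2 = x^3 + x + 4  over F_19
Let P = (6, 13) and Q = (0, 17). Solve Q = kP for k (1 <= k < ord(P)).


Enumerate multiples of P until we hit Q = (0, 17):
  1P = (6, 13)
  2P = (11, 15)
  3P = (9, 1)
  4P = (1, 5)
  5P = (10, 11)
  6P = (8, 7)
  7P = (14, 11)
  8P = (5, 1)
  9P = (0, 2)
  10P = (0, 17)
Match found at i = 10.

k = 10


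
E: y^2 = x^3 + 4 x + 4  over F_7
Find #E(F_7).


For each x in F_7, count y with y^2 = x^3 + 4 x + 4 mod 7:
  x = 0: RHS = 4, y in [2, 5]  -> 2 point(s)
  x = 1: RHS = 2, y in [3, 4]  -> 2 point(s)
  x = 3: RHS = 1, y in [1, 6]  -> 2 point(s)
  x = 4: RHS = 0, y in [0]  -> 1 point(s)
  x = 5: RHS = 2, y in [3, 4]  -> 2 point(s)
Affine points: 9. Add the point at infinity: total = 10.

#E(F_7) = 10


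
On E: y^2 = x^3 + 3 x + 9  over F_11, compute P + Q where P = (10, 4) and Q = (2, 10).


P != Q, so use the chord formula.
s = (y2 - y1) / (x2 - x1) = (6) / (3) mod 11 = 2
x3 = s^2 - x1 - x2 mod 11 = 2^2 - 10 - 2 = 3
y3 = s (x1 - x3) - y1 mod 11 = 2 * (10 - 3) - 4 = 10

P + Q = (3, 10)


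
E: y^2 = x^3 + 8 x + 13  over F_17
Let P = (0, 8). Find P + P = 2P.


Doubling: s = (3 x1^2 + a) / (2 y1)
s = (3*0^2 + 8) / (2*8) mod 17 = 9
x3 = s^2 - 2 x1 mod 17 = 9^2 - 2*0 = 13
y3 = s (x1 - x3) - y1 mod 17 = 9 * (0 - 13) - 8 = 11

2P = (13, 11)


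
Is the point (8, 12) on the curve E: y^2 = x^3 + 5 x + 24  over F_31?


Check whether y^2 = x^3 + 5 x + 24 (mod 31) for (x, y) = (8, 12).
LHS: y^2 = 12^2 mod 31 = 20
RHS: x^3 + 5 x + 24 = 8^3 + 5*8 + 24 mod 31 = 18
LHS != RHS

No, not on the curve


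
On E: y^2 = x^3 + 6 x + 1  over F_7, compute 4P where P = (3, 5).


k = 4 = 100_2 (binary, LSB first: 001)
Double-and-add from P = (3, 5):
  bit 0 = 0: acc unchanged = O
  bit 1 = 0: acc unchanged = O
  bit 2 = 1: acc = O + (3, 5) = (3, 5)

4P = (3, 5)


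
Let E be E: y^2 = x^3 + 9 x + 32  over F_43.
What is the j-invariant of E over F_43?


Delta = -16(4 a^3 + 27 b^2) mod 43 = 15
-1728 * (4 a)^3 = -1728 * (4*9)^3 mod 43 = 35
j = 35 * 15^(-1) mod 43 = 31

j = 31 (mod 43)


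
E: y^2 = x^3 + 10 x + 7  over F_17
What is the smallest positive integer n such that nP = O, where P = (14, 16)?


Compute successive multiples of P until we hit O:
  1P = (14, 16)
  2P = (4, 3)
  3P = (8, 2)
  4P = (8, 15)
  5P = (4, 14)
  6P = (14, 1)
  7P = O

ord(P) = 7


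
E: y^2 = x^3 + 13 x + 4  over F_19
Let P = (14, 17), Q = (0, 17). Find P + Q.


P != Q, so use the chord formula.
s = (y2 - y1) / (x2 - x1) = (0) / (5) mod 19 = 0
x3 = s^2 - x1 - x2 mod 19 = 0^2 - 14 - 0 = 5
y3 = s (x1 - x3) - y1 mod 19 = 0 * (14 - 5) - 17 = 2

P + Q = (5, 2)


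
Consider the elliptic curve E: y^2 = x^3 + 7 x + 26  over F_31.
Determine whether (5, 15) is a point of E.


Check whether y^2 = x^3 + 7 x + 26 (mod 31) for (x, y) = (5, 15).
LHS: y^2 = 15^2 mod 31 = 8
RHS: x^3 + 7 x + 26 = 5^3 + 7*5 + 26 mod 31 = 0
LHS != RHS

No, not on the curve


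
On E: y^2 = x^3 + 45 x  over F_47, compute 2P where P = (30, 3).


Doubling: s = (3 x1^2 + a) / (2 y1)
s = (3*30^2 + 45) / (2*3) mod 47 = 11
x3 = s^2 - 2 x1 mod 47 = 11^2 - 2*30 = 14
y3 = s (x1 - x3) - y1 mod 47 = 11 * (30 - 14) - 3 = 32

2P = (14, 32)


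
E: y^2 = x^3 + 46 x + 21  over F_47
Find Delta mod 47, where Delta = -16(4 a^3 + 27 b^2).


4 a^3 + 27 b^2 = 4*46^3 + 27*21^2 = 389344 + 11907 = 401251
Delta = -16 * (401251) = -6420016
Delta mod 47 = 43

Delta = 43 (mod 47)


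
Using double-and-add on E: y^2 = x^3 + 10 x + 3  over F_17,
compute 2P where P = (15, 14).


k = 2 = 10_2 (binary, LSB first: 01)
Double-and-add from P = (15, 14):
  bit 0 = 0: acc unchanged = O
  bit 1 = 1: acc = O + (8, 0) = (8, 0)

2P = (8, 0)


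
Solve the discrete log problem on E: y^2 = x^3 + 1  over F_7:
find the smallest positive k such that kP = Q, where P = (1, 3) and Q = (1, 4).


Enumerate multiples of P until we hit Q = (1, 4):
  1P = (1, 3)
  2P = (0, 1)
  3P = (3, 0)
  4P = (0, 6)
  5P = (1, 4)
Match found at i = 5.

k = 5


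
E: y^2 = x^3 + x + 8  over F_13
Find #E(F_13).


For each x in F_13, count y with y^2 = x^3 + 1 x + 8 mod 13:
  x = 1: RHS = 10, y in [6, 7]  -> 2 point(s)
  x = 3: RHS = 12, y in [5, 8]  -> 2 point(s)
  x = 6: RHS = 9, y in [3, 10]  -> 2 point(s)
  x = 10: RHS = 4, y in [2, 11]  -> 2 point(s)
Affine points: 8. Add the point at infinity: total = 9.

#E(F_13) = 9


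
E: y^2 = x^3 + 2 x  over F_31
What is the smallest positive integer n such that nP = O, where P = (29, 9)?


Compute successive multiples of P until we hit O:
  1P = (29, 9)
  2P = (18, 3)
  3P = (3, 8)
  4P = (4, 17)
  5P = (17, 7)
  6P = (10, 20)
  7P = (12, 4)
  8P = (8, 30)
  ... (continuing to 32P)
  32P = O

ord(P) = 32


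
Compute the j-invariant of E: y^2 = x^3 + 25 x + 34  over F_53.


Delta = -16(4 a^3 + 27 b^2) mod 53 = 31
-1728 * (4 a)^3 = -1728 * (4*25)^3 mod 53 = 22
j = 22 * 31^(-1) mod 53 = 52

j = 52 (mod 53)


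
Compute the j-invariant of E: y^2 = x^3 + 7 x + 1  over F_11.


Delta = -16(4 a^3 + 27 b^2) mod 11 = 1
-1728 * (4 a)^3 = -1728 * (4*7)^3 mod 11 = 4
j = 4 * 1^(-1) mod 11 = 4

j = 4 (mod 11)


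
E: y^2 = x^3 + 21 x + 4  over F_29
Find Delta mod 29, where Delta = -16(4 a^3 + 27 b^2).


4 a^3 + 27 b^2 = 4*21^3 + 27*4^2 = 37044 + 432 = 37476
Delta = -16 * (37476) = -599616
Delta mod 29 = 17

Delta = 17 (mod 29)


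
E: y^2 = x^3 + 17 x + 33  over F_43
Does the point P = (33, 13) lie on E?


Check whether y^2 = x^3 + 17 x + 33 (mod 43) for (x, y) = (33, 13).
LHS: y^2 = 13^2 mod 43 = 40
RHS: x^3 + 17 x + 33 = 33^3 + 17*33 + 33 mod 43 = 24
LHS != RHS

No, not on the curve


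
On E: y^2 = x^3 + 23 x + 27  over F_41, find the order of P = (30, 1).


Compute successive multiples of P until we hit O:
  1P = (30, 1)
  2P = (2, 32)
  3P = (29, 14)
  4P = (28, 14)
  5P = (15, 4)
  6P = (19, 5)
  7P = (25, 27)
  8P = (36, 22)
  ... (continuing to 18P)
  18P = O

ord(P) = 18


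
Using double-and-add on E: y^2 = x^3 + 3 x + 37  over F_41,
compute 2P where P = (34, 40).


k = 2 = 10_2 (binary, LSB first: 01)
Double-and-add from P = (34, 40):
  bit 0 = 0: acc unchanged = O
  bit 1 = 1: acc = O + (22, 3) = (22, 3)

2P = (22, 3)


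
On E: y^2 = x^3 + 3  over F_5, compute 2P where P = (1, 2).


Doubling: s = (3 x1^2 + a) / (2 y1)
s = (3*1^2 + 0) / (2*2) mod 5 = 2
x3 = s^2 - 2 x1 mod 5 = 2^2 - 2*1 = 2
y3 = s (x1 - x3) - y1 mod 5 = 2 * (1 - 2) - 2 = 1

2P = (2, 1)


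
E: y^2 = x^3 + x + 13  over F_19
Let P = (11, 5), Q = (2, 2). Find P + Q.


P != Q, so use the chord formula.
s = (y2 - y1) / (x2 - x1) = (16) / (10) mod 19 = 13
x3 = s^2 - x1 - x2 mod 19 = 13^2 - 11 - 2 = 4
y3 = s (x1 - x3) - y1 mod 19 = 13 * (11 - 4) - 5 = 10

P + Q = (4, 10)


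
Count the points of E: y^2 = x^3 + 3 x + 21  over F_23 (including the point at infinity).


For each x in F_23, count y with y^2 = x^3 + 3 x + 21 mod 23:
  x = 1: RHS = 2, y in [5, 18]  -> 2 point(s)
  x = 2: RHS = 12, y in [9, 14]  -> 2 point(s)
  x = 5: RHS = 0, y in [0]  -> 1 point(s)
  x = 6: RHS = 2, y in [5, 18]  -> 2 point(s)
  x = 9: RHS = 18, y in [8, 15]  -> 2 point(s)
  x = 10: RHS = 16, y in [4, 19]  -> 2 point(s)
  x = 13: RHS = 3, y in [7, 16]  -> 2 point(s)
  x = 14: RHS = 1, y in [1, 22]  -> 2 point(s)
  x = 16: RHS = 2, y in [5, 18]  -> 2 point(s)
  x = 20: RHS = 8, y in [10, 13]  -> 2 point(s)
Affine points: 19. Add the point at infinity: total = 20.

#E(F_23) = 20


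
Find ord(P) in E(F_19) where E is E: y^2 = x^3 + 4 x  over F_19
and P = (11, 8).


Compute successive multiples of P until we hit O:
  1P = (11, 8)
  2P = (1, 10)
  3P = (4, 2)
  4P = (9, 10)
  5P = (0, 0)
  6P = (9, 9)
  7P = (4, 17)
  8P = (1, 9)
  ... (continuing to 10P)
  10P = O

ord(P) = 10


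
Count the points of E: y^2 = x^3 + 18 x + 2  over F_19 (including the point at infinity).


For each x in F_19, count y with y^2 = x^3 + 18 x + 2 mod 19:
  x = 3: RHS = 7, y in [8, 11]  -> 2 point(s)
  x = 4: RHS = 5, y in [9, 10]  -> 2 point(s)
  x = 9: RHS = 0, y in [0]  -> 1 point(s)
  x = 10: RHS = 4, y in [2, 17]  -> 2 point(s)
  x = 11: RHS = 11, y in [7, 12]  -> 2 point(s)
  x = 13: RHS = 1, y in [1, 18]  -> 2 point(s)
  x = 16: RHS = 16, y in [4, 15]  -> 2 point(s)
Affine points: 13. Add the point at infinity: total = 14.

#E(F_19) = 14


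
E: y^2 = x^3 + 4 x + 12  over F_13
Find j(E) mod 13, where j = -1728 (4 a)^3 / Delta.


Delta = -16(4 a^3 + 27 b^2) mod 13 = 9
-1728 * (4 a)^3 = -1728 * (4*4)^3 mod 13 = 1
j = 1 * 9^(-1) mod 13 = 3

j = 3 (mod 13)


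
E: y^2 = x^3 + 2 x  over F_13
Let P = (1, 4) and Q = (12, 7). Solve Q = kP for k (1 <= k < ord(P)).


Enumerate multiples of P until we hit Q = (12, 7):
  1P = (1, 4)
  2P = (12, 7)
Match found at i = 2.

k = 2


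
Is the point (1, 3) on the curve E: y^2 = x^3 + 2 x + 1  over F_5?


Check whether y^2 = x^3 + 2 x + 1 (mod 5) for (x, y) = (1, 3).
LHS: y^2 = 3^2 mod 5 = 4
RHS: x^3 + 2 x + 1 = 1^3 + 2*1 + 1 mod 5 = 4
LHS = RHS

Yes, on the curve


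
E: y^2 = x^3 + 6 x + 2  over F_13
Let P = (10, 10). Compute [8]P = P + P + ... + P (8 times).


k = 8 = 1000_2 (binary, LSB first: 0001)
Double-and-add from P = (10, 10):
  bit 0 = 0: acc unchanged = O
  bit 1 = 0: acc unchanged = O
  bit 2 = 0: acc unchanged = O
  bit 3 = 1: acc = O + (1, 10) = (1, 10)

8P = (1, 10)


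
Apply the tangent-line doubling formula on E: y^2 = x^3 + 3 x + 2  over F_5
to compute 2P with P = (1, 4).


Doubling: s = (3 x1^2 + a) / (2 y1)
s = (3*1^2 + 3) / (2*4) mod 5 = 2
x3 = s^2 - 2 x1 mod 5 = 2^2 - 2*1 = 2
y3 = s (x1 - x3) - y1 mod 5 = 2 * (1 - 2) - 4 = 4

2P = (2, 4)


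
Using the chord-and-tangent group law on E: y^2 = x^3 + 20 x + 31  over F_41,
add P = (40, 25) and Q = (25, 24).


P != Q, so use the chord formula.
s = (y2 - y1) / (x2 - x1) = (40) / (26) mod 41 = 11
x3 = s^2 - x1 - x2 mod 41 = 11^2 - 40 - 25 = 15
y3 = s (x1 - x3) - y1 mod 41 = 11 * (40 - 15) - 25 = 4

P + Q = (15, 4)


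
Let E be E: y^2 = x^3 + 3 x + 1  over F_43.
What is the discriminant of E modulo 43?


4 a^3 + 27 b^2 = 4*3^3 + 27*1^2 = 108 + 27 = 135
Delta = -16 * (135) = -2160
Delta mod 43 = 33

Delta = 33 (mod 43)


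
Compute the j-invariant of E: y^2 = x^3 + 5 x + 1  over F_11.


Delta = -16(4 a^3 + 27 b^2) mod 11 = 5
-1728 * (4 a)^3 = -1728 * (4*5)^3 mod 11 = 8
j = 8 * 5^(-1) mod 11 = 6

j = 6 (mod 11)


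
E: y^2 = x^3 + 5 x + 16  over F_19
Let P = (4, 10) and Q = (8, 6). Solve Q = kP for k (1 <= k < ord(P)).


Enumerate multiples of P until we hit Q = (8, 6):
  1P = (4, 10)
  2P = (8, 6)
Match found at i = 2.

k = 2


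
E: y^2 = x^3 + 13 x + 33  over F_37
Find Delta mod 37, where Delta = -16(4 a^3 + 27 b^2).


4 a^3 + 27 b^2 = 4*13^3 + 27*33^2 = 8788 + 29403 = 38191
Delta = -16 * (38191) = -611056
Delta mod 37 = 36

Delta = 36 (mod 37)


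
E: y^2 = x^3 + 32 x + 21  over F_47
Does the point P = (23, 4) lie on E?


Check whether y^2 = x^3 + 32 x + 21 (mod 47) for (x, y) = (23, 4).
LHS: y^2 = 4^2 mod 47 = 16
RHS: x^3 + 32 x + 21 = 23^3 + 32*23 + 21 mod 47 = 46
LHS != RHS

No, not on the curve


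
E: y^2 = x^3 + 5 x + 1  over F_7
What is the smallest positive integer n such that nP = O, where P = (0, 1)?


Compute successive multiples of P until we hit O:
  1P = (0, 1)
  2P = (1, 0)
  3P = (0, 6)
  4P = O

ord(P) = 4


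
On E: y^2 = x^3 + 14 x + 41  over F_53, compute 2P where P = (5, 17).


Doubling: s = (3 x1^2 + a) / (2 y1)
s = (3*5^2 + 14) / (2*17) mod 53 = 26
x3 = s^2 - 2 x1 mod 53 = 26^2 - 2*5 = 30
y3 = s (x1 - x3) - y1 mod 53 = 26 * (5 - 30) - 17 = 22

2P = (30, 22)


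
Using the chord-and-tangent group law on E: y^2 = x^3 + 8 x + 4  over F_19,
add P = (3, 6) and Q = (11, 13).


P != Q, so use the chord formula.
s = (y2 - y1) / (x2 - x1) = (7) / (8) mod 19 = 8
x3 = s^2 - x1 - x2 mod 19 = 8^2 - 3 - 11 = 12
y3 = s (x1 - x3) - y1 mod 19 = 8 * (3 - 12) - 6 = 17

P + Q = (12, 17)


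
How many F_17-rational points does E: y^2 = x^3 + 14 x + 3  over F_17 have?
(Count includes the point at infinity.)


For each x in F_17, count y with y^2 = x^3 + 14 x + 3 mod 17:
  x = 1: RHS = 1, y in [1, 16]  -> 2 point(s)
  x = 3: RHS = 4, y in [2, 15]  -> 2 point(s)
  x = 4: RHS = 4, y in [2, 15]  -> 2 point(s)
  x = 7: RHS = 2, y in [6, 11]  -> 2 point(s)
  x = 8: RHS = 15, y in [7, 10]  -> 2 point(s)
  x = 9: RHS = 8, y in [5, 12]  -> 2 point(s)
  x = 10: RHS = 4, y in [2, 15]  -> 2 point(s)
  x = 11: RHS = 9, y in [3, 14]  -> 2 point(s)
  x = 13: RHS = 2, y in [6, 11]  -> 2 point(s)
  x = 14: RHS = 2, y in [6, 11]  -> 2 point(s)
  x = 15: RHS = 1, y in [1, 16]  -> 2 point(s)
Affine points: 22. Add the point at infinity: total = 23.

#E(F_17) = 23


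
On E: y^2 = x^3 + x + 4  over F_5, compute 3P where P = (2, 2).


k = 3 = 11_2 (binary, LSB first: 11)
Double-and-add from P = (2, 2):
  bit 0 = 1: acc = O + (2, 2) = (2, 2)
  bit 1 = 1: acc = (2, 2) + (0, 2) = (3, 3)

3P = (3, 3)


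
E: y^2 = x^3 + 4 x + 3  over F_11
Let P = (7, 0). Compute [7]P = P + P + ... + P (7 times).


k = 7 = 111_2 (binary, LSB first: 111)
Double-and-add from P = (7, 0):
  bit 0 = 1: acc = O + (7, 0) = (7, 0)
  bit 1 = 1: acc = (7, 0) + O = (7, 0)
  bit 2 = 1: acc = (7, 0) + O = (7, 0)

7P = (7, 0)


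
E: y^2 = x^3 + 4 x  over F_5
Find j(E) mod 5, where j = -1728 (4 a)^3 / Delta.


Delta = -16(4 a^3 + 27 b^2) mod 5 = 4
-1728 * (4 a)^3 = -1728 * (4*4)^3 mod 5 = 2
j = 2 * 4^(-1) mod 5 = 3

j = 3 (mod 5)


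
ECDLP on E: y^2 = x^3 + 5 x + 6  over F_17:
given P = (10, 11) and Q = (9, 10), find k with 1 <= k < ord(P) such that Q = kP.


Enumerate multiples of P until we hit Q = (9, 10):
  1P = (10, 11)
  2P = (12, 3)
  3P = (11, 10)
  4P = (14, 10)
  5P = (9, 10)
Match found at i = 5.

k = 5


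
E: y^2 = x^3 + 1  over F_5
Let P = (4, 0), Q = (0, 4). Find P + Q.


P != Q, so use the chord formula.
s = (y2 - y1) / (x2 - x1) = (4) / (1) mod 5 = 4
x3 = s^2 - x1 - x2 mod 5 = 4^2 - 4 - 0 = 2
y3 = s (x1 - x3) - y1 mod 5 = 4 * (4 - 2) - 0 = 3

P + Q = (2, 3)


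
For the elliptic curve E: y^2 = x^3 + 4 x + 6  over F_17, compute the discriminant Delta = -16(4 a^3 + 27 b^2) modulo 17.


4 a^3 + 27 b^2 = 4*4^3 + 27*6^2 = 256 + 972 = 1228
Delta = -16 * (1228) = -19648
Delta mod 17 = 4

Delta = 4 (mod 17)


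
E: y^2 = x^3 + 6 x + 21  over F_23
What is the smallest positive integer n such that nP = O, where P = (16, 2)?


Compute successive multiples of P until we hit O:
  1P = (16, 2)
  2P = (18, 2)
  3P = (12, 21)
  4P = (19, 18)
  5P = (19, 5)
  6P = (12, 2)
  7P = (18, 21)
  8P = (16, 21)
  ... (continuing to 9P)
  9P = O

ord(P) = 9


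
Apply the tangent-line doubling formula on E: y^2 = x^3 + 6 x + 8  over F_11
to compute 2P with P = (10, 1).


Doubling: s = (3 x1^2 + a) / (2 y1)
s = (3*10^2 + 6) / (2*1) mod 11 = 10
x3 = s^2 - 2 x1 mod 11 = 10^2 - 2*10 = 3
y3 = s (x1 - x3) - y1 mod 11 = 10 * (10 - 3) - 1 = 3

2P = (3, 3)


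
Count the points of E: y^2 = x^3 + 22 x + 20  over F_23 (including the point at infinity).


For each x in F_23, count y with y^2 = x^3 + 22 x + 20 mod 23:
  x = 2: RHS = 3, y in [7, 16]  -> 2 point(s)
  x = 5: RHS = 2, y in [5, 18]  -> 2 point(s)
  x = 6: RHS = 0, y in [0]  -> 1 point(s)
  x = 8: RHS = 18, y in [8, 15]  -> 2 point(s)
  x = 9: RHS = 4, y in [2, 21]  -> 2 point(s)
  x = 11: RHS = 6, y in [11, 12]  -> 2 point(s)
  x = 14: RHS = 13, y in [6, 17]  -> 2 point(s)
  x = 16: RHS = 6, y in [11, 12]  -> 2 point(s)
  x = 19: RHS = 6, y in [11, 12]  -> 2 point(s)
Affine points: 17. Add the point at infinity: total = 18.

#E(F_23) = 18


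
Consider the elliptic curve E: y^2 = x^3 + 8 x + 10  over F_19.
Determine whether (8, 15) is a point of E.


Check whether y^2 = x^3 + 8 x + 10 (mod 19) for (x, y) = (8, 15).
LHS: y^2 = 15^2 mod 19 = 16
RHS: x^3 + 8 x + 10 = 8^3 + 8*8 + 10 mod 19 = 16
LHS = RHS

Yes, on the curve


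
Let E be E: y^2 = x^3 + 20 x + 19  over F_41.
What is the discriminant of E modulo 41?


4 a^3 + 27 b^2 = 4*20^3 + 27*19^2 = 32000 + 9747 = 41747
Delta = -16 * (41747) = -667952
Delta mod 41 = 20

Delta = 20 (mod 41)


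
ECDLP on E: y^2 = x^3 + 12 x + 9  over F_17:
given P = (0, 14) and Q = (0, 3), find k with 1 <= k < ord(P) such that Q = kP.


Enumerate multiples of P until we hit Q = (0, 3):
  1P = (0, 14)
  2P = (4, 11)
  3P = (4, 6)
  4P = (0, 3)
Match found at i = 4.

k = 4


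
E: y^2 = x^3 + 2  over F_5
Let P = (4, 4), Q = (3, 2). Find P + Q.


P != Q, so use the chord formula.
s = (y2 - y1) / (x2 - x1) = (3) / (4) mod 5 = 2
x3 = s^2 - x1 - x2 mod 5 = 2^2 - 4 - 3 = 2
y3 = s (x1 - x3) - y1 mod 5 = 2 * (4 - 2) - 4 = 0

P + Q = (2, 0)


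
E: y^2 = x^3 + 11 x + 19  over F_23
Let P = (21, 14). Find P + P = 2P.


Doubling: s = (3 x1^2 + a) / (2 y1)
s = (3*21^2 + 11) / (2*14) mod 23 = 0
x3 = s^2 - 2 x1 mod 23 = 0^2 - 2*21 = 4
y3 = s (x1 - x3) - y1 mod 23 = 0 * (21 - 4) - 14 = 9

2P = (4, 9)


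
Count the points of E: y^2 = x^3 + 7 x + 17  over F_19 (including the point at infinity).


For each x in F_19, count y with y^2 = x^3 + 7 x + 17 mod 19:
  x = 0: RHS = 17, y in [6, 13]  -> 2 point(s)
  x = 1: RHS = 6, y in [5, 14]  -> 2 point(s)
  x = 2: RHS = 1, y in [1, 18]  -> 2 point(s)
  x = 5: RHS = 6, y in [5, 14]  -> 2 point(s)
  x = 6: RHS = 9, y in [3, 16]  -> 2 point(s)
  x = 9: RHS = 11, y in [7, 12]  -> 2 point(s)
  x = 10: RHS = 4, y in [2, 17]  -> 2 point(s)
  x = 11: RHS = 0, y in [0]  -> 1 point(s)
  x = 12: RHS = 5, y in [9, 10]  -> 2 point(s)
  x = 13: RHS = 6, y in [5, 14]  -> 2 point(s)
  x = 14: RHS = 9, y in [3, 16]  -> 2 point(s)
  x = 15: RHS = 1, y in [1, 18]  -> 2 point(s)
  x = 16: RHS = 7, y in [8, 11]  -> 2 point(s)
  x = 18: RHS = 9, y in [3, 16]  -> 2 point(s)
Affine points: 27. Add the point at infinity: total = 28.

#E(F_19) = 28


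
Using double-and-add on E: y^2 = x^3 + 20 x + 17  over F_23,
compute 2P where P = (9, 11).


k = 2 = 10_2 (binary, LSB first: 01)
Double-and-add from P = (9, 11):
  bit 0 = 0: acc unchanged = O
  bit 1 = 1: acc = O + (13, 6) = (13, 6)

2P = (13, 6)


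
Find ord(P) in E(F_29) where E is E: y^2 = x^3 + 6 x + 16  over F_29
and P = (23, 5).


Compute successive multiples of P until we hit O:
  1P = (23, 5)
  2P = (19, 0)
  3P = (23, 24)
  4P = O

ord(P) = 4


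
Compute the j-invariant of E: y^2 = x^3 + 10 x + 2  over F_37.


Delta = -16(4 a^3 + 27 b^2) mod 37 = 21
-1728 * (4 a)^3 = -1728 * (4*10)^3 mod 37 = 1
j = 1 * 21^(-1) mod 37 = 30

j = 30 (mod 37)


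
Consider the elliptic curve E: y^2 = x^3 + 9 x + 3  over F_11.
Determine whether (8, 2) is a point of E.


Check whether y^2 = x^3 + 9 x + 3 (mod 11) for (x, y) = (8, 2).
LHS: y^2 = 2^2 mod 11 = 4
RHS: x^3 + 9 x + 3 = 8^3 + 9*8 + 3 mod 11 = 4
LHS = RHS

Yes, on the curve


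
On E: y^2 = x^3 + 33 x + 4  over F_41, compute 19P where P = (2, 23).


k = 19 = 10011_2 (binary, LSB first: 11001)
Double-and-add from P = (2, 23):
  bit 0 = 1: acc = O + (2, 23) = (2, 23)
  bit 1 = 1: acc = (2, 23) + (36, 40) = (34, 2)
  bit 2 = 0: acc unchanged = (34, 2)
  bit 3 = 0: acc unchanged = (34, 2)
  bit 4 = 1: acc = (34, 2) + (15, 26) = (2, 18)

19P = (2, 18)


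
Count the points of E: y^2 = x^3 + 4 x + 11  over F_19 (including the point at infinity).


For each x in F_19, count y with y^2 = x^3 + 4 x + 11 mod 19:
  x = 0: RHS = 11, y in [7, 12]  -> 2 point(s)
  x = 1: RHS = 16, y in [4, 15]  -> 2 point(s)
  x = 5: RHS = 4, y in [2, 17]  -> 2 point(s)
  x = 6: RHS = 4, y in [2, 17]  -> 2 point(s)
  x = 8: RHS = 4, y in [2, 17]  -> 2 point(s)
  x = 9: RHS = 16, y in [4, 15]  -> 2 point(s)
  x = 10: RHS = 6, y in [5, 14]  -> 2 point(s)
  x = 12: RHS = 1, y in [1, 18]  -> 2 point(s)
  x = 15: RHS = 7, y in [8, 11]  -> 2 point(s)
  x = 18: RHS = 6, y in [5, 14]  -> 2 point(s)
Affine points: 20. Add the point at infinity: total = 21.

#E(F_19) = 21


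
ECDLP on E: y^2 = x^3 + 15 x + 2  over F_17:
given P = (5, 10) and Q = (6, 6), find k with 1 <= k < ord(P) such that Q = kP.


Enumerate multiples of P until we hit Q = (6, 6):
  1P = (5, 10)
  2P = (6, 11)
  3P = (7, 5)
  4P = (7, 12)
  5P = (6, 6)
Match found at i = 5.

k = 5


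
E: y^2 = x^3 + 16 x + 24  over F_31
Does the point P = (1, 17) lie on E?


Check whether y^2 = x^3 + 16 x + 24 (mod 31) for (x, y) = (1, 17).
LHS: y^2 = 17^2 mod 31 = 10
RHS: x^3 + 16 x + 24 = 1^3 + 16*1 + 24 mod 31 = 10
LHS = RHS

Yes, on the curve


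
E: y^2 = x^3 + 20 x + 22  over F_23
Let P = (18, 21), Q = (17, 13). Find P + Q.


P != Q, so use the chord formula.
s = (y2 - y1) / (x2 - x1) = (15) / (22) mod 23 = 8
x3 = s^2 - x1 - x2 mod 23 = 8^2 - 18 - 17 = 6
y3 = s (x1 - x3) - y1 mod 23 = 8 * (18 - 6) - 21 = 6

P + Q = (6, 6)


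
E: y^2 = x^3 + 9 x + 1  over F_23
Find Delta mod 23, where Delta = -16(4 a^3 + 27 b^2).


4 a^3 + 27 b^2 = 4*9^3 + 27*1^2 = 2916 + 27 = 2943
Delta = -16 * (2943) = -47088
Delta mod 23 = 16

Delta = 16 (mod 23)


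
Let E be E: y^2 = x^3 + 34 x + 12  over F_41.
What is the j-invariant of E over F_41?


Delta = -16(4 a^3 + 27 b^2) mod 41 = 6
-1728 * (4 a)^3 = -1728 * (4*34)^3 mod 41 = 20
j = 20 * 6^(-1) mod 41 = 17

j = 17 (mod 41)


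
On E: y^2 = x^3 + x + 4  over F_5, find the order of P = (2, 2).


Compute successive multiples of P until we hit O:
  1P = (2, 2)
  2P = (0, 2)
  3P = (3, 3)
  4P = (1, 4)
  5P = (1, 1)
  6P = (3, 2)
  7P = (0, 3)
  8P = (2, 3)
  ... (continuing to 9P)
  9P = O

ord(P) = 9


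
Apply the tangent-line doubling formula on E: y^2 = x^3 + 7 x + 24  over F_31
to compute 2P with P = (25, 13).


Doubling: s = (3 x1^2 + a) / (2 y1)
s = (3*25^2 + 7) / (2*13) mod 31 = 8
x3 = s^2 - 2 x1 mod 31 = 8^2 - 2*25 = 14
y3 = s (x1 - x3) - y1 mod 31 = 8 * (25 - 14) - 13 = 13

2P = (14, 13)


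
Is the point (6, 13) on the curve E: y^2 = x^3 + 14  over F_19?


Check whether y^2 = x^3 + 0 x + 14 (mod 19) for (x, y) = (6, 13).
LHS: y^2 = 13^2 mod 19 = 17
RHS: x^3 + 0 x + 14 = 6^3 + 0*6 + 14 mod 19 = 2
LHS != RHS

No, not on the curve


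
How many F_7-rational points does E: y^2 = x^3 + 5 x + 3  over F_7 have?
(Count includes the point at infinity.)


For each x in F_7, count y with y^2 = x^3 + 5 x + 3 mod 7:
  x = 1: RHS = 2, y in [3, 4]  -> 2 point(s)
  x = 2: RHS = 0, y in [0]  -> 1 point(s)
  x = 6: RHS = 4, y in [2, 5]  -> 2 point(s)
Affine points: 5. Add the point at infinity: total = 6.

#E(F_7) = 6


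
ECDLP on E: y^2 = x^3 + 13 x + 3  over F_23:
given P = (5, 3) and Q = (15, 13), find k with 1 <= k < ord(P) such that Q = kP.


Enumerate multiples of P until we hit Q = (15, 13):
  1P = (5, 3)
  2P = (16, 12)
  3P = (4, 2)
  4P = (15, 10)
  5P = (12, 22)
  6P = (19, 5)
  7P = (7, 0)
  8P = (19, 18)
  9P = (12, 1)
  10P = (15, 13)
Match found at i = 10.

k = 10


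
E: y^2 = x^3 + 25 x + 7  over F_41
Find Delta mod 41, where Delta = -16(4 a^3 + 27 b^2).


4 a^3 + 27 b^2 = 4*25^3 + 27*7^2 = 62500 + 1323 = 63823
Delta = -16 * (63823) = -1021168
Delta mod 41 = 19

Delta = 19 (mod 41)


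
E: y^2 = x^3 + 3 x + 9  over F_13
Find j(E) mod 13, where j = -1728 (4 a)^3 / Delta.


Delta = -16(4 a^3 + 27 b^2) mod 13 = 5
-1728 * (4 a)^3 = -1728 * (4*3)^3 mod 13 = 12
j = 12 * 5^(-1) mod 13 = 5

j = 5 (mod 13)


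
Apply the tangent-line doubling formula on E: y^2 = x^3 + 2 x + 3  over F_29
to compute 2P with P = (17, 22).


Doubling: s = (3 x1^2 + a) / (2 y1)
s = (3*17^2 + 2) / (2*22) mod 29 = 27
x3 = s^2 - 2 x1 mod 29 = 27^2 - 2*17 = 28
y3 = s (x1 - x3) - y1 mod 29 = 27 * (17 - 28) - 22 = 0

2P = (28, 0)


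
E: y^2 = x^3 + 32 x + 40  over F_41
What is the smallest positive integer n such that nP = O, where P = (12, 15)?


Compute successive multiples of P until we hit O:
  1P = (12, 15)
  2P = (35, 1)
  3P = (27, 28)
  4P = (33, 16)
  5P = (0, 9)
  6P = (19, 2)
  7P = (26, 11)
  8P = (24, 6)
  ... (continuing to 40P)
  40P = O

ord(P) = 40


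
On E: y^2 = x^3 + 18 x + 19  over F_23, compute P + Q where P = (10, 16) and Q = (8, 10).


P != Q, so use the chord formula.
s = (y2 - y1) / (x2 - x1) = (17) / (21) mod 23 = 3
x3 = s^2 - x1 - x2 mod 23 = 3^2 - 10 - 8 = 14
y3 = s (x1 - x3) - y1 mod 23 = 3 * (10 - 14) - 16 = 18

P + Q = (14, 18)


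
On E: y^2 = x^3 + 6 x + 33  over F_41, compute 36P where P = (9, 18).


k = 36 = 100100_2 (binary, LSB first: 001001)
Double-and-add from P = (9, 18):
  bit 0 = 0: acc unchanged = O
  bit 1 = 0: acc unchanged = O
  bit 2 = 1: acc = O + (14, 27) = (14, 27)
  bit 3 = 0: acc unchanged = (14, 27)
  bit 4 = 0: acc unchanged = (14, 27)
  bit 5 = 1: acc = (14, 27) + (36, 1) = (9, 23)

36P = (9, 23)


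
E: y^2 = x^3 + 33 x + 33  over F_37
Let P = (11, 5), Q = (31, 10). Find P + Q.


P != Q, so use the chord formula.
s = (y2 - y1) / (x2 - x1) = (5) / (20) mod 37 = 28
x3 = s^2 - x1 - x2 mod 37 = 28^2 - 11 - 31 = 2
y3 = s (x1 - x3) - y1 mod 37 = 28 * (11 - 2) - 5 = 25

P + Q = (2, 25)


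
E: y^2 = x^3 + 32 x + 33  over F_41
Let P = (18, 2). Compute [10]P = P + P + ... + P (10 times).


k = 10 = 1010_2 (binary, LSB first: 0101)
Double-and-add from P = (18, 2):
  bit 0 = 0: acc unchanged = O
  bit 1 = 1: acc = O + (30, 20) = (30, 20)
  bit 2 = 0: acc unchanged = (30, 20)
  bit 3 = 1: acc = (30, 20) + (0, 19) = (31, 36)

10P = (31, 36)


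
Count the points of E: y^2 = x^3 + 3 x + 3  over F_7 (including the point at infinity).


For each x in F_7, count y with y^2 = x^3 + 3 x + 3 mod 7:
  x = 1: RHS = 0, y in [0]  -> 1 point(s)
  x = 3: RHS = 4, y in [2, 5]  -> 2 point(s)
  x = 4: RHS = 2, y in [3, 4]  -> 2 point(s)
Affine points: 5. Add the point at infinity: total = 6.

#E(F_7) = 6


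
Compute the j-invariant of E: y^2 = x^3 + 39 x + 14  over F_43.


Delta = -16(4 a^3 + 27 b^2) mod 43 = 6
-1728 * (4 a)^3 = -1728 * (4*39)^3 mod 43 = 2
j = 2 * 6^(-1) mod 43 = 29

j = 29 (mod 43)


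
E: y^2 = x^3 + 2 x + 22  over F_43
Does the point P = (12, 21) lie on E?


Check whether y^2 = x^3 + 2 x + 22 (mod 43) for (x, y) = (12, 21).
LHS: y^2 = 21^2 mod 43 = 11
RHS: x^3 + 2 x + 22 = 12^3 + 2*12 + 22 mod 43 = 11
LHS = RHS

Yes, on the curve


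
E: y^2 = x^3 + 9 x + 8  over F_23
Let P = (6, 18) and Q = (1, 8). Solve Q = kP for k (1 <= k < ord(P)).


Enumerate multiples of P until we hit Q = (1, 8):
  1P = (6, 18)
  2P = (0, 13)
  3P = (3, 19)
  4P = (9, 6)
  5P = (1, 8)
Match found at i = 5.

k = 5


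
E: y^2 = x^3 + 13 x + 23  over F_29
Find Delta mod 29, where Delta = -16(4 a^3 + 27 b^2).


4 a^3 + 27 b^2 = 4*13^3 + 27*23^2 = 8788 + 14283 = 23071
Delta = -16 * (23071) = -369136
Delta mod 29 = 5

Delta = 5 (mod 29)


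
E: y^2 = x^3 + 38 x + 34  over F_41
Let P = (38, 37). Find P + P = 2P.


Doubling: s = (3 x1^2 + a) / (2 y1)
s = (3*38^2 + 38) / (2*37) mod 41 = 38
x3 = s^2 - 2 x1 mod 41 = 38^2 - 2*38 = 15
y3 = s (x1 - x3) - y1 mod 41 = 38 * (38 - 15) - 37 = 17

2P = (15, 17)


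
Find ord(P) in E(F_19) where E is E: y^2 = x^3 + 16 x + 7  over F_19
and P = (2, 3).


Compute successive multiples of P until we hit O:
  1P = (2, 3)
  2P = (3, 5)
  3P = (18, 3)
  4P = (18, 16)
  5P = (3, 14)
  6P = (2, 16)
  7P = O

ord(P) = 7


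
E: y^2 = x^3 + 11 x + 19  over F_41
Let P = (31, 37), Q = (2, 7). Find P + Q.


P != Q, so use the chord formula.
s = (y2 - y1) / (x2 - x1) = (11) / (12) mod 41 = 18
x3 = s^2 - x1 - x2 mod 41 = 18^2 - 31 - 2 = 4
y3 = s (x1 - x3) - y1 mod 41 = 18 * (31 - 4) - 37 = 39

P + Q = (4, 39)


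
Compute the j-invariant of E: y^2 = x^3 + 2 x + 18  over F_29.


Delta = -16(4 a^3 + 27 b^2) mod 29 = 25
-1728 * (4 a)^3 = -1728 * (4*2)^3 mod 29 = 25
j = 25 * 25^(-1) mod 29 = 1

j = 1 (mod 29)


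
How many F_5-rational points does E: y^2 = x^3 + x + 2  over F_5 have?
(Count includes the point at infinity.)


For each x in F_5, count y with y^2 = x^3 + 1 x + 2 mod 5:
  x = 1: RHS = 4, y in [2, 3]  -> 2 point(s)
  x = 4: RHS = 0, y in [0]  -> 1 point(s)
Affine points: 3. Add the point at infinity: total = 4.

#E(F_5) = 4


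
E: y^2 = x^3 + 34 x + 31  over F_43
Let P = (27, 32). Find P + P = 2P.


Doubling: s = (3 x1^2 + a) / (2 y1)
s = (3*27^2 + 34) / (2*32) mod 43 = 30
x3 = s^2 - 2 x1 mod 43 = 30^2 - 2*27 = 29
y3 = s (x1 - x3) - y1 mod 43 = 30 * (27 - 29) - 32 = 37

2P = (29, 37)


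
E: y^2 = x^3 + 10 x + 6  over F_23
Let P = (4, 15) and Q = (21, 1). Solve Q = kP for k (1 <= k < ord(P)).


Enumerate multiples of P until we hit Q = (21, 1):
  1P = (4, 15)
  2P = (17, 12)
  3P = (6, 12)
  4P = (21, 22)
  5P = (0, 11)
  6P = (20, 15)
  7P = (22, 8)
  8P = (10, 18)
  9P = (15, 14)
  10P = (8, 0)
  11P = (15, 9)
  12P = (10, 5)
  13P = (22, 15)
  14P = (20, 8)
  15P = (0, 12)
  16P = (21, 1)
Match found at i = 16.

k = 16


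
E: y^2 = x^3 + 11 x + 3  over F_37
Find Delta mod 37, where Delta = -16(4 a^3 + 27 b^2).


4 a^3 + 27 b^2 = 4*11^3 + 27*3^2 = 5324 + 243 = 5567
Delta = -16 * (5567) = -89072
Delta mod 37 = 24

Delta = 24 (mod 37)


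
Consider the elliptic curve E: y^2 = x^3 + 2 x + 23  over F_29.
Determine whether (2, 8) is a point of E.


Check whether y^2 = x^3 + 2 x + 23 (mod 29) for (x, y) = (2, 8).
LHS: y^2 = 8^2 mod 29 = 6
RHS: x^3 + 2 x + 23 = 2^3 + 2*2 + 23 mod 29 = 6
LHS = RHS

Yes, on the curve


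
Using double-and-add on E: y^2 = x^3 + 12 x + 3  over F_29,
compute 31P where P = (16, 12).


k = 31 = 11111_2 (binary, LSB first: 11111)
Double-and-add from P = (16, 12):
  bit 0 = 1: acc = O + (16, 12) = (16, 12)
  bit 1 = 1: acc = (16, 12) + (2, 8) = (17, 25)
  bit 2 = 1: acc = (17, 25) + (20, 23) = (15, 22)
  bit 3 = 1: acc = (15, 22) + (11, 25) = (9, 17)
  bit 4 = 1: acc = (9, 17) + (27, 0) = (16, 17)

31P = (16, 17)


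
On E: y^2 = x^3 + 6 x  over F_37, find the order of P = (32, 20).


Compute successive multiples of P until we hit O:
  1P = (32, 20)
  2P = (36, 20)
  3P = (6, 17)
  4P = (11, 18)
  5P = (5, 9)
  6P = (26, 3)
  7P = (23, 24)
  8P = (16, 14)
  ... (continuing to 26P)
  26P = O

ord(P) = 26


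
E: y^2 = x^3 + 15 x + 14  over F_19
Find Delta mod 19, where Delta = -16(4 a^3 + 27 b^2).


4 a^3 + 27 b^2 = 4*15^3 + 27*14^2 = 13500 + 5292 = 18792
Delta = -16 * (18792) = -300672
Delta mod 19 = 3

Delta = 3 (mod 19)


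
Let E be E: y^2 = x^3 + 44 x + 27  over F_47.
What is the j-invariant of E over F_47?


Delta = -16(4 a^3 + 27 b^2) mod 47 = 8
-1728 * (4 a)^3 = -1728 * (4*44)^3 mod 47 = 27
j = 27 * 8^(-1) mod 47 = 21

j = 21 (mod 47)


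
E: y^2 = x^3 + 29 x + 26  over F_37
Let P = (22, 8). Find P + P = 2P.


Doubling: s = (3 x1^2 + a) / (2 y1)
s = (3*22^2 + 29) / (2*8) mod 37 = 7
x3 = s^2 - 2 x1 mod 37 = 7^2 - 2*22 = 5
y3 = s (x1 - x3) - y1 mod 37 = 7 * (22 - 5) - 8 = 0

2P = (5, 0)


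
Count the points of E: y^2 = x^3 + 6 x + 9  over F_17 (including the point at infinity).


For each x in F_17, count y with y^2 = x^3 + 6 x + 9 mod 17:
  x = 0: RHS = 9, y in [3, 14]  -> 2 point(s)
  x = 1: RHS = 16, y in [4, 13]  -> 2 point(s)
  x = 8: RHS = 8, y in [5, 12]  -> 2 point(s)
  x = 10: RHS = 15, y in [7, 10]  -> 2 point(s)
  x = 14: RHS = 15, y in [7, 10]  -> 2 point(s)
  x = 16: RHS = 2, y in [6, 11]  -> 2 point(s)
Affine points: 12. Add the point at infinity: total = 13.

#E(F_17) = 13


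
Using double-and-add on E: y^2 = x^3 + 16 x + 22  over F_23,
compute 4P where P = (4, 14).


k = 4 = 100_2 (binary, LSB first: 001)
Double-and-add from P = (4, 14):
  bit 0 = 0: acc unchanged = O
  bit 1 = 0: acc unchanged = O
  bit 2 = 1: acc = O + (20, 4) = (20, 4)

4P = (20, 4)


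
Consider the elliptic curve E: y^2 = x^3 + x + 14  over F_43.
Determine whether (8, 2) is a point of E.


Check whether y^2 = x^3 + 1 x + 14 (mod 43) for (x, y) = (8, 2).
LHS: y^2 = 2^2 mod 43 = 4
RHS: x^3 + 1 x + 14 = 8^3 + 1*8 + 14 mod 43 = 18
LHS != RHS

No, not on the curve


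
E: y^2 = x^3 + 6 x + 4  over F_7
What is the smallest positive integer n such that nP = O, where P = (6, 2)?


Compute successive multiples of P until we hit O:
  1P = (6, 2)
  2P = (4, 6)
  3P = (1, 2)
  4P = (0, 5)
  5P = (3, 0)
  6P = (0, 2)
  7P = (1, 5)
  8P = (4, 1)
  ... (continuing to 10P)
  10P = O

ord(P) = 10


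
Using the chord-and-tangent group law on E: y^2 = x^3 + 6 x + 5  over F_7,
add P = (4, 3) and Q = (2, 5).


P != Q, so use the chord formula.
s = (y2 - y1) / (x2 - x1) = (2) / (5) mod 7 = 6
x3 = s^2 - x1 - x2 mod 7 = 6^2 - 4 - 2 = 2
y3 = s (x1 - x3) - y1 mod 7 = 6 * (4 - 2) - 3 = 2

P + Q = (2, 2)


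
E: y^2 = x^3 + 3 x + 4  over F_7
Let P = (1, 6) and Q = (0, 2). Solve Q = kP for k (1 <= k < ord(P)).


Enumerate multiples of P until we hit Q = (0, 2):
  1P = (1, 6)
  2P = (0, 5)
  3P = (0, 2)
Match found at i = 3.

k = 3


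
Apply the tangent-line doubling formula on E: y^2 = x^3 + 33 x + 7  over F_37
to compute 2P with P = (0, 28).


Doubling: s = (3 x1^2 + a) / (2 y1)
s = (3*0^2 + 33) / (2*28) mod 37 = 29
x3 = s^2 - 2 x1 mod 37 = 29^2 - 2*0 = 27
y3 = s (x1 - x3) - y1 mod 37 = 29 * (0 - 27) - 28 = 3

2P = (27, 3)


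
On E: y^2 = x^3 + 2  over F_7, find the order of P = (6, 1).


Compute successive multiples of P until we hit O:
  1P = (6, 1)
  2P = (6, 6)
  3P = O

ord(P) = 3


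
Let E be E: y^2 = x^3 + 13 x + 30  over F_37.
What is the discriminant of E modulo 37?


4 a^3 + 27 b^2 = 4*13^3 + 27*30^2 = 8788 + 24300 = 33088
Delta = -16 * (33088) = -529408
Delta mod 37 = 25

Delta = 25 (mod 37)


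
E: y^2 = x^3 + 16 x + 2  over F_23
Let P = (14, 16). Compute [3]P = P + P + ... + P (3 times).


k = 3 = 11_2 (binary, LSB first: 11)
Double-and-add from P = (14, 16):
  bit 0 = 1: acc = O + (14, 16) = (14, 16)
  bit 1 = 1: acc = (14, 16) + (21, 10) = (0, 18)

3P = (0, 18)


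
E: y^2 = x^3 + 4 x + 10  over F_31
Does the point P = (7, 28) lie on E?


Check whether y^2 = x^3 + 4 x + 10 (mod 31) for (x, y) = (7, 28).
LHS: y^2 = 28^2 mod 31 = 9
RHS: x^3 + 4 x + 10 = 7^3 + 4*7 + 10 mod 31 = 9
LHS = RHS

Yes, on the curve


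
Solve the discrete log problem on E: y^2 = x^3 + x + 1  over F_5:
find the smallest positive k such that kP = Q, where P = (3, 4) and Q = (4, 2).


Enumerate multiples of P until we hit Q = (4, 2):
  1P = (3, 4)
  2P = (0, 4)
  3P = (2, 1)
  4P = (4, 3)
  5P = (4, 2)
Match found at i = 5.

k = 5


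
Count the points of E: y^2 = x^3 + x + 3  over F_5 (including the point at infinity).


For each x in F_5, count y with y^2 = x^3 + 1 x + 3 mod 5:
  x = 1: RHS = 0, y in [0]  -> 1 point(s)
  x = 4: RHS = 1, y in [1, 4]  -> 2 point(s)
Affine points: 3. Add the point at infinity: total = 4.

#E(F_5) = 4


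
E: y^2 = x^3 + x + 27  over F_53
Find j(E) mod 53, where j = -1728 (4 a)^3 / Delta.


Delta = -16(4 a^3 + 27 b^2) mod 53 = 40
-1728 * (4 a)^3 = -1728 * (4*1)^3 mod 53 = 19
j = 19 * 40^(-1) mod 53 = 23

j = 23 (mod 53)


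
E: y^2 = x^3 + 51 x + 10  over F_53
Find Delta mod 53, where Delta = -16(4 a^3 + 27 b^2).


4 a^3 + 27 b^2 = 4*51^3 + 27*10^2 = 530604 + 2700 = 533304
Delta = -16 * (533304) = -8532864
Delta mod 53 = 30

Delta = 30 (mod 53)


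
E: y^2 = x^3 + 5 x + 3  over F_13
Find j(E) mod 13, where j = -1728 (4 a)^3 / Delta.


Delta = -16(4 a^3 + 27 b^2) mod 13 = 7
-1728 * (4 a)^3 = -1728 * (4*5)^3 mod 13 = 5
j = 5 * 7^(-1) mod 13 = 10

j = 10 (mod 13)
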